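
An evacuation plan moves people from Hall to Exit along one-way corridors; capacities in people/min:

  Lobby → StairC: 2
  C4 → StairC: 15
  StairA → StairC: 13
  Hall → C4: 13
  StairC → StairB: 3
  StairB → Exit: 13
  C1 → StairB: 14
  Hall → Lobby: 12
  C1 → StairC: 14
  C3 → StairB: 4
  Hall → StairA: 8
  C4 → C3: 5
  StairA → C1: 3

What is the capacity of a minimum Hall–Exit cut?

Augment Hall→Lobby→StairC→StairB→Exit: bottleneck 2, flow now 2.
Augment Hall→C4→StairC→StairB→Exit: bottleneck 1, flow now 3.
Augment Hall→C4→C3→StairB→Exit: bottleneck 4, flow now 7.
Augment Hall→StairA→C1→StairB→Exit: bottleneck 3, flow now 10.
No augmenting path remains; maximum flow = 10.
By max-flow min-cut, the minimum cut capacity equals the max flow.
In the residual graph, reachable from Hall: {Hall, Lobby, C4, StairA, StairC, C3}.
Min-cut edges: StairA→C1 (3), StairC→StairB (3), C3→StairB (4); capacity 3 + 3 + 4 = 10.

10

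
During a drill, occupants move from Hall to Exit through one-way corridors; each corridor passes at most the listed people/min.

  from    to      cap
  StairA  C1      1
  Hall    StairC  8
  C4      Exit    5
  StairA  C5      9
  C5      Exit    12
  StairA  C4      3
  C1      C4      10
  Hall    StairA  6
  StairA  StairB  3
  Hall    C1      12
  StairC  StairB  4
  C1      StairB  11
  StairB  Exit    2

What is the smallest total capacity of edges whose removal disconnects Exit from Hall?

13

Augment Hall→StairA→C4→Exit: bottleneck 3, flow now 3.
Augment Hall→StairA→StairB→Exit: bottleneck 2, flow now 5.
Augment Hall→StairA→C5→Exit: bottleneck 1, flow now 6.
Augment Hall→C1→C4→Exit: bottleneck 2, flow now 8.
Augment Hall→C1→C4→StairA→C5→Exit: bottleneck 3, flow now 11. (uses reverse residual edge)
Augment Hall→C1→StairB→StairA→C5→Exit: bottleneck 2, flow now 13. (uses reverse residual edge)
No augmenting path remains; maximum flow = 13.
By max-flow min-cut, the minimum cut capacity equals the max flow.
In the residual graph, reachable from Hall: {Hall, C1, StairC, C4, StairB}.
Min-cut edges: Hall→StairA (6), C4→Exit (5), StairB→Exit (2); capacity 6 + 5 + 2 = 13.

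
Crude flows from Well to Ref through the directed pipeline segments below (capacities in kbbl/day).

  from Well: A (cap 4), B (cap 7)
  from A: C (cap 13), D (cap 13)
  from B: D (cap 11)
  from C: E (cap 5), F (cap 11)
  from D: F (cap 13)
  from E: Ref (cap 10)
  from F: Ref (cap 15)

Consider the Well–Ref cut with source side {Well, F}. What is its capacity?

Edges leaving {Well, F}: Well→A (4), Well→B (7), F→Ref (15).
Cut capacity = 4 + 7 + 15 = 26.

26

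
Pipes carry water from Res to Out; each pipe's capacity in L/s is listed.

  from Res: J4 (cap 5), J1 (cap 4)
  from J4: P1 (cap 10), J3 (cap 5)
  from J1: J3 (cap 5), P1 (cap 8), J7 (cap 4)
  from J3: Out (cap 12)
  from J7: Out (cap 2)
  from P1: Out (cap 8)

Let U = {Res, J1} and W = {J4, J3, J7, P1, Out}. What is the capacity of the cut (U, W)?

Edges leaving {Res, J1}: Res→J4 (5), J1→J3 (5), J1→J7 (4), J1→P1 (8).
Cut capacity = 5 + 5 + 4 + 8 = 22.

22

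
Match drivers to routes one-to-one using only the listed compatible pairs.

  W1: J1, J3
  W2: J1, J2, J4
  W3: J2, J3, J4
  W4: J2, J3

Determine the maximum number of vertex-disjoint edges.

Unit-capacity flow: source→left, listed edges, right→sink; max matching = max flow.
Augmenting path W1→J1 (+1); matched 1.
Augmenting path W2→J2 (+1); matched 2.
Augmenting path W3→J3 (+1); matched 3.
Augmenting path W4→J2→W2→J4 (+1); matched 4.
No augmenting path remains; maximum matching = 4.
König certificate: {W1, W2, W3, W4} is a vertex cover of size 4 (every listed pair touches it), so no matching can be larger.

4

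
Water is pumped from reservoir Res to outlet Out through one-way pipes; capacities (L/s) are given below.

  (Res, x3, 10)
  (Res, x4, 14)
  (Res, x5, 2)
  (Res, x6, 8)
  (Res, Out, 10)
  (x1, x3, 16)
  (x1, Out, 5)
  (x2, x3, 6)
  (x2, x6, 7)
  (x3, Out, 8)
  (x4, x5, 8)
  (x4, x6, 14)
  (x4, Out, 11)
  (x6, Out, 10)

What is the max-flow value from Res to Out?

Augment Res→Out: bottleneck 10, flow now 10.
Augment Res→x3→Out: bottleneck 8, flow now 18.
Augment Res→x4→Out: bottleneck 11, flow now 29.
Augment Res→x6→Out: bottleneck 8, flow now 37.
Augment Res→x4→x6→Out: bottleneck 2, flow now 39.
No augmenting path remains; maximum flow = 39.
In the residual graph, reachable from Res: {Res, x3, x4, x5, x6}.
Min-cut edges: Res→Out (10), x3→Out (8), x4→Out (11), x6→Out (10); capacity 10 + 8 + 11 + 10 = 39.
This cut is saturated, so no flow can exceed 39.

39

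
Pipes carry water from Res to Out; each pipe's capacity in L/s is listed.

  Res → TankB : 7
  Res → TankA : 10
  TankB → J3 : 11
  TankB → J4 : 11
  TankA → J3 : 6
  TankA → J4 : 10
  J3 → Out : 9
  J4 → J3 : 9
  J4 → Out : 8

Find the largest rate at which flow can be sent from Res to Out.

Augment Res→TankB→J3→Out: bottleneck 7, flow now 7.
Augment Res→TankA→J3→Out: bottleneck 2, flow now 9.
Augment Res→TankA→J4→Out: bottleneck 8, flow now 17.
No augmenting path remains; maximum flow = 17.
In the residual graph, reachable from Res: {Res}.
Min-cut edges: Res→TankB (7), Res→TankA (10); capacity 7 + 10 = 17.
This cut is saturated, so no flow can exceed 17.

17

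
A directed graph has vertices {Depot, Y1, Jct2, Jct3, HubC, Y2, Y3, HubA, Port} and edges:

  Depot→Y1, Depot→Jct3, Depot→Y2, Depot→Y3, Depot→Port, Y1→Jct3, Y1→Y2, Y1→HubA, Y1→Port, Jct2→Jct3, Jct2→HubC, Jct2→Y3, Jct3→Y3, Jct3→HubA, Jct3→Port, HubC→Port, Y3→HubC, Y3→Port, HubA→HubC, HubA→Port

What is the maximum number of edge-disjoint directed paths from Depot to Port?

Assign every edge capacity 1; by Menger, the answer equals the max flow.
Path Depot→Port (+1); total 1.
Path Depot→Y1→Port (+1); total 2.
Path Depot→Jct3→Port (+1); total 3.
Path Depot→Y3→Port (+1); total 4.
No residual Depot→Port path; max flow = 4.
Certifying cut of size 4: {Depot→Jct3, Depot→Port, Depot→Y1, Depot→Y3}.

4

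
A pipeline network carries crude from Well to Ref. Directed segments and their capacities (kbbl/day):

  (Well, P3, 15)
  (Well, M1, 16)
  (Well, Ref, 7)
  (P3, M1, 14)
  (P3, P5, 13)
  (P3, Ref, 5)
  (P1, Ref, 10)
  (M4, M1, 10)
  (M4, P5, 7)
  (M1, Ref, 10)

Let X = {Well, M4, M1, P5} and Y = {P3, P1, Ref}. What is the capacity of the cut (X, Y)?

Edges leaving {Well, M4, M1, P5}: Well→P3 (15), Well→Ref (7), M1→Ref (10).
Cut capacity = 15 + 7 + 10 = 32.

32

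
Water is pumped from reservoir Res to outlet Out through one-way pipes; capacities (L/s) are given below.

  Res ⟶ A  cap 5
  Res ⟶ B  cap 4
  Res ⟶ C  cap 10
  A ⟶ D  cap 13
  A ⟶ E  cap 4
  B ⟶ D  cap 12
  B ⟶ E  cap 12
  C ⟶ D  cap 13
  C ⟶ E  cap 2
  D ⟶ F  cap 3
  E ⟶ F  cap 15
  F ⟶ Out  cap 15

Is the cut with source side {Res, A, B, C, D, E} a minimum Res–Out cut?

Given cut capacity: 3 + 15 = 18.
Augment Res→A→D→F→Out: bottleneck 3, flow now 3.
Augment Res→A→E→F→Out: bottleneck 2, flow now 5.
Augment Res→B→E→F→Out: bottleneck 4, flow now 9.
Augment Res→C→E→F→Out: bottleneck 2, flow now 11.
Augment Res→C→D→A→E→F→Out: bottleneck 2, flow now 13. (uses reverse residual edge)
No augmenting path remains; maximum flow = 13.
In the residual graph, reachable from Res: {Res, A, C, D}.
Min-cut edges: Res→B (4), A→E (4), C→E (2), D→F (3); capacity 4 + 4 + 2 + 3 = 13.
Cut capacity 18 exceeds the max flow 13, so it is not minimum.

No — its capacity is 18, but the minimum cut has capacity 13.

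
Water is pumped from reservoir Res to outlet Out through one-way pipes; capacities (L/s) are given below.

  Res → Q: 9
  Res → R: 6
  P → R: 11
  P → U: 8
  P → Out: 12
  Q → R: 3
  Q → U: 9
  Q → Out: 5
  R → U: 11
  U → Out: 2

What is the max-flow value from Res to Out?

Augment Res→Q→Out: bottleneck 5, flow now 5.
Augment Res→Q→U→Out: bottleneck 2, flow now 7.
No augmenting path remains; maximum flow = 7.
In the residual graph, reachable from Res: {Res, Q, R, U}.
Min-cut edges: Q→Out (5), U→Out (2); capacity 5 + 2 = 7.
This cut is saturated, so no flow can exceed 7.

7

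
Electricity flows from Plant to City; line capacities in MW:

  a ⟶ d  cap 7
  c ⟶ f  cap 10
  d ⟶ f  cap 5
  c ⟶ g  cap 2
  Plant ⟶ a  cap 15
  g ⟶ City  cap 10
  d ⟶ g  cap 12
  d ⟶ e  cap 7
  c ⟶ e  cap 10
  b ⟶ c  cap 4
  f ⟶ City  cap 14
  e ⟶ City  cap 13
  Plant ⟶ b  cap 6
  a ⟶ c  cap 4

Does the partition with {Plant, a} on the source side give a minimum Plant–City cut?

Given cut capacity: 6 + 4 + 7 = 17.
Augment Plant→a→c→e→City: bottleneck 4, flow now 4.
Augment Plant→a→d→e→City: bottleneck 7, flow now 11.
Augment Plant→b→c→e→City: bottleneck 2, flow now 13.
Augment Plant→b→c→f→City: bottleneck 2, flow now 15.
No augmenting path remains; maximum flow = 15.
In the residual graph, reachable from Plant: {Plant, a, b}.
Min-cut edges: a→c (4), a→d (7), b→c (4); capacity 4 + 7 + 4 = 15.
Cut capacity 17 exceeds the max flow 15, so it is not minimum.

No — its capacity is 17, but the minimum cut has capacity 15.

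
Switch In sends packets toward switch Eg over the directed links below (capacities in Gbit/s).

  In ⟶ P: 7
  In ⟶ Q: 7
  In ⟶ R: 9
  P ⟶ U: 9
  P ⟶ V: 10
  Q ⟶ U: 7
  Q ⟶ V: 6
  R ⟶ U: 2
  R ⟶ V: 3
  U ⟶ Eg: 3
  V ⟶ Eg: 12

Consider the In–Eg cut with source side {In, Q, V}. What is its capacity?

35

Edges leaving {In, Q, V}: In→P (7), In→R (9), Q→U (7), V→Eg (12).
Cut capacity = 7 + 9 + 7 + 12 = 35.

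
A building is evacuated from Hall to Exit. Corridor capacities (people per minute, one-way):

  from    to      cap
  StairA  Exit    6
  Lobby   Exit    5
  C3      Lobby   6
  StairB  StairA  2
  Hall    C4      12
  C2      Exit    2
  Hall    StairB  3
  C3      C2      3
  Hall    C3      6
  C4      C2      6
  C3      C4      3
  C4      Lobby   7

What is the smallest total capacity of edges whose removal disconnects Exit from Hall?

9

Augment Hall→C4→C2→Exit: bottleneck 2, flow now 2.
Augment Hall→C4→Lobby→Exit: bottleneck 5, flow now 7.
Augment Hall→StairB→StairA→Exit: bottleneck 2, flow now 9.
No augmenting path remains; maximum flow = 9.
By max-flow min-cut, the minimum cut capacity equals the max flow.
In the residual graph, reachable from Hall: {Hall, C4, C3, StairB, C2, Lobby}.
Min-cut edges: StairB→StairA (2), C2→Exit (2), Lobby→Exit (5); capacity 2 + 2 + 5 = 9.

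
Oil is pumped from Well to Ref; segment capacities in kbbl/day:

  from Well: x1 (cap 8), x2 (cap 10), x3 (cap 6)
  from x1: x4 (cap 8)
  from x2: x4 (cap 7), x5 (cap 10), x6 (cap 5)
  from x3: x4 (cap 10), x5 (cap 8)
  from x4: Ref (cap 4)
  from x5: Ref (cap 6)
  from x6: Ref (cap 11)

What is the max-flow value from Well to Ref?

Augment Well→x1→x4→Ref: bottleneck 4, flow now 4.
Augment Well→x2→x5→Ref: bottleneck 6, flow now 10.
Augment Well→x2→x6→Ref: bottleneck 4, flow now 14.
Augment Well→x3→x5→x2→x6→Ref: bottleneck 1, flow now 15. (uses reverse residual edge)
No augmenting path remains; maximum flow = 15.
In the residual graph, reachable from Well: {Well, x1, x2, x3, x4, x5}.
Min-cut edges: x2→x6 (5), x4→Ref (4), x5→Ref (6); capacity 5 + 4 + 6 = 15.
This cut is saturated, so no flow can exceed 15.

15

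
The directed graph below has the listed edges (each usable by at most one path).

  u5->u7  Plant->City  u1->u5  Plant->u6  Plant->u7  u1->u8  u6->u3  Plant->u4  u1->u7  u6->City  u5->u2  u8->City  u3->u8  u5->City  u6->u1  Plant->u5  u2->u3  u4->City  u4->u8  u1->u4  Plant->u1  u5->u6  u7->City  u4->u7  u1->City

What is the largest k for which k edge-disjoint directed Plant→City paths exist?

Assign every edge capacity 1; by Menger, the answer equals the max flow.
Path Plant→City (+1); total 1.
Path Plant→u1→City (+1); total 2.
Path Plant→u4→City (+1); total 3.
Path Plant→u5→City (+1); total 4.
Path Plant→u6→City (+1); total 5.
Path Plant→u7→City (+1); total 6.
No residual Plant→City path; max flow = 6.
Certifying cut of size 6: {Plant→City, Plant→u1, Plant→u4, Plant→u5, Plant→u6, Plant→u7}.

6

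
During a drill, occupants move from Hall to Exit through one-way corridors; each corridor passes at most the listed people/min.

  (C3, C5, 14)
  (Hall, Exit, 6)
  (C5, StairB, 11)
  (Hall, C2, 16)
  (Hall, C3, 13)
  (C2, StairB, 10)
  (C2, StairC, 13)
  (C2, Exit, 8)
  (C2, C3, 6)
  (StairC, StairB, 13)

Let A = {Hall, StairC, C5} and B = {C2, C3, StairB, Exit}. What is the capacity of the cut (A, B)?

Edges leaving {Hall, StairC, C5}: Hall→C2 (16), Hall→C3 (13), Hall→Exit (6), StairC→StairB (13), C5→StairB (11).
Cut capacity = 16 + 13 + 6 + 13 + 11 = 59.

59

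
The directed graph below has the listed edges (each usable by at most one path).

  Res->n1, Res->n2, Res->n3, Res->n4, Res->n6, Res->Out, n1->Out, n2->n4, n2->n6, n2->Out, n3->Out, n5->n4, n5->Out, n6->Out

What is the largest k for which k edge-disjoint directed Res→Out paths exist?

5

Assign every edge capacity 1; by Menger, the answer equals the max flow.
Path Res→Out (+1); total 1.
Path Res→n1→Out (+1); total 2.
Path Res→n2→Out (+1); total 3.
Path Res→n3→Out (+1); total 4.
Path Res→n6→Out (+1); total 5.
No residual Res→Out path; max flow = 5.
Certifying cut of size 5: {Res→Out, Res→n1, Res→n2, Res→n3, Res→n6}.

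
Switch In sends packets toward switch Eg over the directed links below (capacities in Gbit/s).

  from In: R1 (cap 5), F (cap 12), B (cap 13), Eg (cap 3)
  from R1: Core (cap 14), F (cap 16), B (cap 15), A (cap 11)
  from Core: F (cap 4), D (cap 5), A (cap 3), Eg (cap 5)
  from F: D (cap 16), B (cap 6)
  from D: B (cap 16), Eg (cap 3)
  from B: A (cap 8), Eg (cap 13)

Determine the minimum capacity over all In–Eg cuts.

24

Augment In→Eg: bottleneck 3, flow now 3.
Augment In→B→Eg: bottleneck 13, flow now 16.
Augment In→R1→Core→Eg: bottleneck 5, flow now 21.
Augment In→F→D→Eg: bottleneck 3, flow now 24.
No augmenting path remains; maximum flow = 24.
By max-flow min-cut, the minimum cut capacity equals the max flow.
In the residual graph, reachable from In: {In, F, D, B, A}.
Min-cut edges: In→R1 (5), In→Eg (3), D→Eg (3), B→Eg (13); capacity 5 + 3 + 3 + 13 = 24.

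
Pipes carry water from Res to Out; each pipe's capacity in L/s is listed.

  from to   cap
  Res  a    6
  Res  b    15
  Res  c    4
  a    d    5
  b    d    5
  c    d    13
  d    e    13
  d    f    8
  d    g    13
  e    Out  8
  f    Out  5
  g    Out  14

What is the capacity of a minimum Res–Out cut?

Augment Res→a→d→e→Out: bottleneck 5, flow now 5.
Augment Res→b→d→e→Out: bottleneck 3, flow now 8.
Augment Res→b→d→f→Out: bottleneck 2, flow now 10.
Augment Res→c→d→f→Out: bottleneck 3, flow now 13.
Augment Res→c→d→g→Out: bottleneck 1, flow now 14.
No augmenting path remains; maximum flow = 14.
By max-flow min-cut, the minimum cut capacity equals the max flow.
In the residual graph, reachable from Res: {Res, a, b}.
Min-cut edges: Res→c (4), a→d (5), b→d (5); capacity 4 + 5 + 5 = 14.

14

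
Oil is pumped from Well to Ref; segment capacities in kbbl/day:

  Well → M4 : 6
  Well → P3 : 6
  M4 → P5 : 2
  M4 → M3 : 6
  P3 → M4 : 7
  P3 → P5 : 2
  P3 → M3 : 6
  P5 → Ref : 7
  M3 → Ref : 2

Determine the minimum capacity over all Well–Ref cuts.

Augment Well→M4→P5→Ref: bottleneck 2, flow now 2.
Augment Well→M4→M3→Ref: bottleneck 2, flow now 4.
Augment Well→P3→P5→Ref: bottleneck 2, flow now 6.
No augmenting path remains; maximum flow = 6.
By max-flow min-cut, the minimum cut capacity equals the max flow.
In the residual graph, reachable from Well: {Well, M4, P3, M3}.
Min-cut edges: M4→P5 (2), P3→P5 (2), M3→Ref (2); capacity 2 + 2 + 2 = 6.

6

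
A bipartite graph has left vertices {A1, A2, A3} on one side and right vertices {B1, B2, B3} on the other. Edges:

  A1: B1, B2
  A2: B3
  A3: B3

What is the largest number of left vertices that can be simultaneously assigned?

Unit-capacity flow: source→left, listed edges, right→sink; max matching = max flow.
Augmenting path A1→B1 (+1); matched 1.
Augmenting path A2→B3 (+1); matched 2.
No augmenting path remains; maximum matching = 2.
König certificate: {A1, B3} is a vertex cover of size 2 (every listed pair touches it), so no matching can be larger.

2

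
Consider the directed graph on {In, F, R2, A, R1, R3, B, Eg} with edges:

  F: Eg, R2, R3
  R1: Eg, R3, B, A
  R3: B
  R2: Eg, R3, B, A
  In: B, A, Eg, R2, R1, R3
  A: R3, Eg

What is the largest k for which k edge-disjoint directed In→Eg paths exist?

4

Assign every edge capacity 1; by Menger, the answer equals the max flow.
Path In→Eg (+1); total 1.
Path In→R2→Eg (+1); total 2.
Path In→A→Eg (+1); total 3.
Path In→R1→Eg (+1); total 4.
No residual In→Eg path; max flow = 4.
Certifying cut of size 4: {In→A, In→Eg, In→R1, In→R2}.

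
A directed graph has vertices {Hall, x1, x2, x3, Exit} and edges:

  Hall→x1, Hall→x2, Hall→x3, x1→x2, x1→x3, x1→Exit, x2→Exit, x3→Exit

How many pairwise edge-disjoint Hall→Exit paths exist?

Assign every edge capacity 1; by Menger, the answer equals the max flow.
Path Hall→x1→Exit (+1); total 1.
Path Hall→x2→Exit (+1); total 2.
Path Hall→x3→Exit (+1); total 3.
No residual Hall→Exit path; max flow = 3.
Certifying cut of size 3: {Hall→x1, Hall→x2, Hall→x3}.

3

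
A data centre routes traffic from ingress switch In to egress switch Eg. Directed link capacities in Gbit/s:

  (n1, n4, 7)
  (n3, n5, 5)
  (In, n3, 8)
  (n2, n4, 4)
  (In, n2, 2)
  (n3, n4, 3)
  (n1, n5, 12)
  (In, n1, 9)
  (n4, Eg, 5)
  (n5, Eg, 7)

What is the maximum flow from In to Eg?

12

Augment In→n1→n4→Eg: bottleneck 5, flow now 5.
Augment In→n1→n5→Eg: bottleneck 4, flow now 9.
Augment In→n3→n5→Eg: bottleneck 3, flow now 12.
No augmenting path remains; maximum flow = 12.
In the residual graph, reachable from In: {In, n1, n2, n3, n4, n5}.
Min-cut edges: n4→Eg (5), n5→Eg (7); capacity 5 + 7 = 12.
This cut is saturated, so no flow can exceed 12.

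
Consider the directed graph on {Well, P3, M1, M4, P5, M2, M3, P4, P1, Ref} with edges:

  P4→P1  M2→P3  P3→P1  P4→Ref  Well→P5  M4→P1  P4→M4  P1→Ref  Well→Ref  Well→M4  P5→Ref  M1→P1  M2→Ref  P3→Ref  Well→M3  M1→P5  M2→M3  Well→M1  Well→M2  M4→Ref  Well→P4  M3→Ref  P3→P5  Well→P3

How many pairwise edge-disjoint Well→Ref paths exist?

Assign every edge capacity 1; by Menger, the answer equals the max flow.
Path Well→Ref (+1); total 1.
Path Well→P3→Ref (+1); total 2.
Path Well→M4→Ref (+1); total 3.
Path Well→P5→Ref (+1); total 4.
Path Well→M2→Ref (+1); total 5.
Path Well→M3→Ref (+1); total 6.
Path Well→P4→Ref (+1); total 7.
Path Well→M1→P1→Ref (+1); total 8.
No residual Well→Ref path; max flow = 8.
Certifying cut of size 8: {Well→M1, Well→M2, Well→M3, Well→M4, Well→P3, Well→P4, Well→P5, Well→Ref}.

8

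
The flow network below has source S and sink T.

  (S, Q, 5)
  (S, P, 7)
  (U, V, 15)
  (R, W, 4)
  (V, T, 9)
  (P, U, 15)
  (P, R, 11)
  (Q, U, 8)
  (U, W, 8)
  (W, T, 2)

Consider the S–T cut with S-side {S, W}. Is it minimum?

Given cut capacity: 7 + 5 + 2 = 14.
Augment S→P→R→W→T: bottleneck 2, flow now 2.
Augment S→P→U→V→T: bottleneck 5, flow now 7.
Augment S→Q→U→V→T: bottleneck 4, flow now 11.
No augmenting path remains; maximum flow = 11.
In the residual graph, reachable from S: {S, P, Q, R, U, V, W}.
Min-cut edges: V→T (9), W→T (2); capacity 9 + 2 = 11.
Cut capacity 14 exceeds the max flow 11, so it is not minimum.

No — its capacity is 14, but the minimum cut has capacity 11.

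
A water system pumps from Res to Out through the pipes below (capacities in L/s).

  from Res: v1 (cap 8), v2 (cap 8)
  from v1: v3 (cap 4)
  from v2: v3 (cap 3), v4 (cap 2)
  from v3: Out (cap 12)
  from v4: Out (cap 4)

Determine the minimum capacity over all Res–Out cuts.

9

Augment Res→v1→v3→Out: bottleneck 4, flow now 4.
Augment Res→v2→v3→Out: bottleneck 3, flow now 7.
Augment Res→v2→v4→Out: bottleneck 2, flow now 9.
No augmenting path remains; maximum flow = 9.
By max-flow min-cut, the minimum cut capacity equals the max flow.
In the residual graph, reachable from Res: {Res, v1, v2}.
Min-cut edges: v1→v3 (4), v2→v3 (3), v2→v4 (2); capacity 4 + 3 + 2 = 9.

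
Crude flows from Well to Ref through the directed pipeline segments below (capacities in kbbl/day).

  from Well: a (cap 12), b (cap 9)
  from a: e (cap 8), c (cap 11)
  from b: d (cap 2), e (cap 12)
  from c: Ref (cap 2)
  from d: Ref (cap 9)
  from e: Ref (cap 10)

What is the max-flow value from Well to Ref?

Augment Well→a→c→Ref: bottleneck 2, flow now 2.
Augment Well→a→e→Ref: bottleneck 8, flow now 10.
Augment Well→b→d→Ref: bottleneck 2, flow now 12.
Augment Well→b→e→Ref: bottleneck 2, flow now 14.
No augmenting path remains; maximum flow = 14.
In the residual graph, reachable from Well: {Well, a, b, c, e}.
Min-cut edges: b→d (2), c→Ref (2), e→Ref (10); capacity 2 + 2 + 10 = 14.
This cut is saturated, so no flow can exceed 14.

14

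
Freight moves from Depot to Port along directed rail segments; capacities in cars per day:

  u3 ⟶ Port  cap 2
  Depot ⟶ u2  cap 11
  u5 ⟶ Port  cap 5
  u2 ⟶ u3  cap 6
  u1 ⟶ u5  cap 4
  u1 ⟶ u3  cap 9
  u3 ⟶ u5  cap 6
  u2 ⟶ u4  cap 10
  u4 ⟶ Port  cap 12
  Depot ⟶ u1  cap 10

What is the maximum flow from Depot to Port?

17

Augment Depot→u1→u3→Port: bottleneck 2, flow now 2.
Augment Depot→u1→u5→Port: bottleneck 4, flow now 6.
Augment Depot→u2→u4→Port: bottleneck 10, flow now 16.
Augment Depot→u1→u3→u5→Port: bottleneck 1, flow now 17.
No augmenting path remains; maximum flow = 17.
In the residual graph, reachable from Depot: {Depot, u1, u2, u3, u5}.
Min-cut edges: u2→u4 (10), u3→Port (2), u5→Port (5); capacity 10 + 2 + 5 = 17.
This cut is saturated, so no flow can exceed 17.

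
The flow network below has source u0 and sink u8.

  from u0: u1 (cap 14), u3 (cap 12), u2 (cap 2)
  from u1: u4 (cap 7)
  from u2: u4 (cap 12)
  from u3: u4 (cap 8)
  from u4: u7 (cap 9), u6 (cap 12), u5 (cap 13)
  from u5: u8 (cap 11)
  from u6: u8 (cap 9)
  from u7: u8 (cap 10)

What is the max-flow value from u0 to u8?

17

Augment u0→u1→u4→u5→u8: bottleneck 7, flow now 7.
Augment u0→u2→u4→u5→u8: bottleneck 2, flow now 9.
Augment u0→u3→u4→u5→u8: bottleneck 2, flow now 11.
Augment u0→u3→u4→u6→u8: bottleneck 6, flow now 17.
No augmenting path remains; maximum flow = 17.
In the residual graph, reachable from u0: {u0, u1, u3}.
Min-cut edges: u0→u2 (2), u1→u4 (7), u3→u4 (8); capacity 2 + 7 + 8 = 17.
This cut is saturated, so no flow can exceed 17.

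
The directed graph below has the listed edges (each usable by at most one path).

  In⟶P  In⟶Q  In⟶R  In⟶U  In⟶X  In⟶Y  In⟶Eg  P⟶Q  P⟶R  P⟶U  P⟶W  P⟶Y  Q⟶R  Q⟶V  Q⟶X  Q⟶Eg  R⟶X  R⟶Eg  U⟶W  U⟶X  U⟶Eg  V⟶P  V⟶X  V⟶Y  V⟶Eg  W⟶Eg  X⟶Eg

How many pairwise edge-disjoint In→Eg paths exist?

6

Assign every edge capacity 1; by Menger, the answer equals the max flow.
Path In→Eg (+1); total 1.
Path In→Q→Eg (+1); total 2.
Path In→R→Eg (+1); total 3.
Path In→U→Eg (+1); total 4.
Path In→X→Eg (+1); total 5.
Path In→P→W→Eg (+1); total 6.
No residual In→Eg path; max flow = 6.
Certifying cut of size 6: {In→Eg, In→P, In→Q, In→R, In→U, In→X}.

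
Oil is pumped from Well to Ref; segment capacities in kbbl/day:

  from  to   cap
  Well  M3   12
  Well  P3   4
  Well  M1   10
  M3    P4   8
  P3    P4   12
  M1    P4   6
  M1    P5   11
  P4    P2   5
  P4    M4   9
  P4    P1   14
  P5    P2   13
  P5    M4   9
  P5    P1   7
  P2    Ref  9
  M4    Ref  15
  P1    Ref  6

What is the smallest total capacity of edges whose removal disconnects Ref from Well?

22

Augment Well→M3→P4→P2→Ref: bottleneck 5, flow now 5.
Augment Well→M3→P4→M4→Ref: bottleneck 3, flow now 8.
Augment Well→P3→P4→M4→Ref: bottleneck 4, flow now 12.
Augment Well→M1→P4→M4→Ref: bottleneck 2, flow now 14.
Augment Well→M1→P4→P1→Ref: bottleneck 4, flow now 18.
Augment Well→M1→P5→P2→Ref: bottleneck 4, flow now 22.
No augmenting path remains; maximum flow = 22.
By max-flow min-cut, the minimum cut capacity equals the max flow.
In the residual graph, reachable from Well: {Well, M3}.
Min-cut edges: Well→P3 (4), Well→M1 (10), M3→P4 (8); capacity 4 + 10 + 8 = 22.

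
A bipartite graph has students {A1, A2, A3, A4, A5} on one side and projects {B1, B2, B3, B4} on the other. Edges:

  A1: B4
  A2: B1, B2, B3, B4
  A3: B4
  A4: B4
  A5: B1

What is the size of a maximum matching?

Unit-capacity flow: source→left, listed edges, right→sink; max matching = max flow.
Augmenting path A1→B4 (+1); matched 1.
Augmenting path A2→B1 (+1); matched 2.
Augmenting path A5→B1→A2→B2 (+1); matched 3.
No augmenting path remains; maximum matching = 3.
König certificate: {A2, A5, B4} is a vertex cover of size 3 (every listed pair touches it), so no matching can be larger.

3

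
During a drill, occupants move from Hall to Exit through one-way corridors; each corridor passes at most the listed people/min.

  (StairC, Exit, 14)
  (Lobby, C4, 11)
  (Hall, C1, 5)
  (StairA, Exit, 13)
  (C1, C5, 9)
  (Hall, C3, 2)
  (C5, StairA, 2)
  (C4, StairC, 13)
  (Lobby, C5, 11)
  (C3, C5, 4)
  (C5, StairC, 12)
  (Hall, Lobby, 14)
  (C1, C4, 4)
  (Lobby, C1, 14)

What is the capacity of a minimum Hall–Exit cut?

Augment Hall→C3→C5→StairC→Exit: bottleneck 2, flow now 2.
Augment Hall→Lobby→C4→StairC→Exit: bottleneck 11, flow now 13.
Augment Hall→Lobby→C5→StairC→Exit: bottleneck 1, flow now 14.
Augment Hall→Lobby→C5→StairA→Exit: bottleneck 2, flow now 16.
No augmenting path remains; maximum flow = 16.
By max-flow min-cut, the minimum cut capacity equals the max flow.
In the residual graph, reachable from Hall: {Hall, C3, Lobby, C1, C4, C5, StairC}.
Min-cut edges: C5→StairA (2), StairC→Exit (14); capacity 2 + 14 = 16.

16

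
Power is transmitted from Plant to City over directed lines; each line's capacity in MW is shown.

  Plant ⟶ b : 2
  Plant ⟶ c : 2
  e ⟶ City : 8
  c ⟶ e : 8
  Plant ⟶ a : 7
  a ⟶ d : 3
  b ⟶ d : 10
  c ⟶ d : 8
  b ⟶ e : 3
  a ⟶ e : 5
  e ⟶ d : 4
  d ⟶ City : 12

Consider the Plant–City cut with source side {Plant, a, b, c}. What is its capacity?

Edges leaving {Plant, a, b, c}: a→d (3), a→e (5), b→d (10), b→e (3), c→d (8), c→e (8).
Cut capacity = 3 + 5 + 10 + 3 + 8 + 8 = 37.

37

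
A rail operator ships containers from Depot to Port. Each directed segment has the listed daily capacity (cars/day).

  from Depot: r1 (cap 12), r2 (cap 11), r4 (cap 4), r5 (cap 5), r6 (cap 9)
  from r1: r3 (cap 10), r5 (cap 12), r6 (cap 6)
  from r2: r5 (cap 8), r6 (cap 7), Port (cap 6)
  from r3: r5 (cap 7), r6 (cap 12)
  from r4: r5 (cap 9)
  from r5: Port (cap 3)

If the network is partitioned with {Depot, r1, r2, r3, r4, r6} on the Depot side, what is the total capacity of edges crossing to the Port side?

47

Edges leaving {Depot, r1, r2, r3, r4, r6}: Depot→r5 (5), r1→r5 (12), r2→r5 (8), r2→Port (6), r3→r5 (7), r4→r5 (9).
Cut capacity = 5 + 12 + 8 + 6 + 7 + 9 = 47.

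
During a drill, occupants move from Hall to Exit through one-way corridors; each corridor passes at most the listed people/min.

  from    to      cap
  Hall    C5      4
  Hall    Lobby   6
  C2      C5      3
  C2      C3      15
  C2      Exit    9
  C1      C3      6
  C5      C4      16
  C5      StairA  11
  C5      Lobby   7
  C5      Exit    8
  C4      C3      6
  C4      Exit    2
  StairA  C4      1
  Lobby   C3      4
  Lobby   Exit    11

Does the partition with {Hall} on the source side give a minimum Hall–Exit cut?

Yes — it is a minimum cut (capacity 10).

Given cut capacity: 4 + 6 = 10.
Augment Hall→C5→Exit: bottleneck 4, flow now 4.
Augment Hall→Lobby→Exit: bottleneck 6, flow now 10.
No augmenting path remains; maximum flow = 10.
Cut capacity 10 equals the max flow, so it is a minimum cut.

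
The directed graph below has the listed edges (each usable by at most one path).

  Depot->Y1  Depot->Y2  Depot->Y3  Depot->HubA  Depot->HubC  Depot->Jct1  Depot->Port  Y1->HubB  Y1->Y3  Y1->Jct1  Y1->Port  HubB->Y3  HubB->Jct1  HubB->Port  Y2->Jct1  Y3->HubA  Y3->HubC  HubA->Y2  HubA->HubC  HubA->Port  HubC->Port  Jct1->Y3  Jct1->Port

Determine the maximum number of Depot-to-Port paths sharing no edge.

5

Assign every edge capacity 1; by Menger, the answer equals the max flow.
Path Depot→Port (+1); total 1.
Path Depot→Y1→Port (+1); total 2.
Path Depot→HubA→Port (+1); total 3.
Path Depot→HubC→Port (+1); total 4.
Path Depot→Jct1→Port (+1); total 5.
No residual Depot→Port path; max flow = 5.
Certifying cut of size 5: {Depot→Port, Depot→Y1, HubA→Port, HubC→Port, Jct1→Port}.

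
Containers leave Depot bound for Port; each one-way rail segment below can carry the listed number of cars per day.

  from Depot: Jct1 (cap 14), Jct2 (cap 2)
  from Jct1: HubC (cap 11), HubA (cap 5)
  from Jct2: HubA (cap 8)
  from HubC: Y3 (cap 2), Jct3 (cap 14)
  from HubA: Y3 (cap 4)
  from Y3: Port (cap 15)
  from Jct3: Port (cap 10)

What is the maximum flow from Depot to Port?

Augment Depot→Jct1→HubC→Y3→Port: bottleneck 2, flow now 2.
Augment Depot→Jct1→HubC→Jct3→Port: bottleneck 9, flow now 11.
Augment Depot→Jct1→HubA→Y3→Port: bottleneck 3, flow now 14.
Augment Depot→Jct2→HubA→Y3→Port: bottleneck 1, flow now 15.
No augmenting path remains; maximum flow = 15.
In the residual graph, reachable from Depot: {Depot, Jct1, Jct2, HubA}.
Min-cut edges: Jct1→HubC (11), HubA→Y3 (4); capacity 11 + 4 = 15.
This cut is saturated, so no flow can exceed 15.

15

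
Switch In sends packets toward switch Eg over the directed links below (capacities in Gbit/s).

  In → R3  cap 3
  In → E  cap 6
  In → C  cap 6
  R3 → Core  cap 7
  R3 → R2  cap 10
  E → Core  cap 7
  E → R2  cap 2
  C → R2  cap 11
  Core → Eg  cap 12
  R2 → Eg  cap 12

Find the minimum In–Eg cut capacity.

Augment In→R3→Core→Eg: bottleneck 3, flow now 3.
Augment In→E→Core→Eg: bottleneck 6, flow now 9.
Augment In→C→R2→Eg: bottleneck 6, flow now 15.
No augmenting path remains; maximum flow = 15.
By max-flow min-cut, the minimum cut capacity equals the max flow.
In the residual graph, reachable from In: {In}.
Min-cut edges: In→R3 (3), In→E (6), In→C (6); capacity 3 + 6 + 6 = 15.

15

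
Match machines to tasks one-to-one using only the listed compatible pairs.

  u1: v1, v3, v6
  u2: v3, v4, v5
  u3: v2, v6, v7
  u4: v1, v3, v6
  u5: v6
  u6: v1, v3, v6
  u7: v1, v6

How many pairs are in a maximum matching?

5

Unit-capacity flow: source→left, listed edges, right→sink; max matching = max flow.
Augmenting path u1→v1 (+1); matched 1.
Augmenting path u2→v3 (+1); matched 2.
Augmenting path u3→v2 (+1); matched 3.
Augmenting path u4→v6 (+1); matched 4.
Augmenting path u6→v3→u2→v4 (+1); matched 5.
No augmenting path remains; maximum matching = 5.
König certificate: {u2, u3, v1, v3, v6} is a vertex cover of size 5 (every listed pair touches it), so no matching can be larger.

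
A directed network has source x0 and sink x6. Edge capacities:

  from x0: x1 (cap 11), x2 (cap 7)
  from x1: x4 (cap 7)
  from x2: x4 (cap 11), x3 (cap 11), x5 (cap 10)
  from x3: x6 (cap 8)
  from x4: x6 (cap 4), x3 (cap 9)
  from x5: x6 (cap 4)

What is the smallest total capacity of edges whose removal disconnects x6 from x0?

Augment x0→x1→x4→x6: bottleneck 4, flow now 4.
Augment x0→x2→x3→x6: bottleneck 7, flow now 11.
Augment x0→x1→x4→x3→x6: bottleneck 1, flow now 12.
Augment x0→x1→x4→x3→x2→x5→x6: bottleneck 2, flow now 14. (uses reverse residual edge)
No augmenting path remains; maximum flow = 14.
By max-flow min-cut, the minimum cut capacity equals the max flow.
In the residual graph, reachable from x0: {x0, x1}.
Min-cut edges: x0→x2 (7), x1→x4 (7); capacity 7 + 7 = 14.

14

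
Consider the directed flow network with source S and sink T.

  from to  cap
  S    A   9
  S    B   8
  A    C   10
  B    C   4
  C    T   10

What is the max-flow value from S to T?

10

Augment S→A→C→T: bottleneck 9, flow now 9.
Augment S→B→C→T: bottleneck 1, flow now 10.
No augmenting path remains; maximum flow = 10.
In the residual graph, reachable from S: {S, A, B, C}.
Min-cut edges: C→T (10); capacity 10 = 10.
This cut is saturated, so no flow can exceed 10.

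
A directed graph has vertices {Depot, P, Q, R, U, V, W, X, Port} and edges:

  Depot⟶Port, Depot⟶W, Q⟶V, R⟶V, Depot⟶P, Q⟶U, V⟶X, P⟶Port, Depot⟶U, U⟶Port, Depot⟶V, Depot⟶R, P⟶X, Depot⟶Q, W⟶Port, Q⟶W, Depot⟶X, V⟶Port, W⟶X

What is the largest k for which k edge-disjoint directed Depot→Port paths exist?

5

Assign every edge capacity 1; by Menger, the answer equals the max flow.
Path Depot→Port (+1); total 1.
Path Depot→P→Port (+1); total 2.
Path Depot→U→Port (+1); total 3.
Path Depot→V→Port (+1); total 4.
Path Depot→W→Port (+1); total 5.
No residual Depot→Port path; max flow = 5.
Certifying cut of size 5: {Depot→P, Depot→Port, U→Port, V→Port, W→Port}.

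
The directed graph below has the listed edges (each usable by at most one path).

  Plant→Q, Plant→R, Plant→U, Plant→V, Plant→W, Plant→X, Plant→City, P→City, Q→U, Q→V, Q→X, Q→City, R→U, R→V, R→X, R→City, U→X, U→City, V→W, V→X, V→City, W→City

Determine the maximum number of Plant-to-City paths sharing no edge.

Assign every edge capacity 1; by Menger, the answer equals the max flow.
Path Plant→City (+1); total 1.
Path Plant→Q→City (+1); total 2.
Path Plant→R→City (+1); total 3.
Path Plant→U→City (+1); total 4.
Path Plant→V→City (+1); total 5.
Path Plant→W→City (+1); total 6.
No residual Plant→City path; max flow = 6.
Certifying cut of size 6: {Plant→City, Plant→Q, Plant→R, Plant→U, Plant→V, Plant→W}.

6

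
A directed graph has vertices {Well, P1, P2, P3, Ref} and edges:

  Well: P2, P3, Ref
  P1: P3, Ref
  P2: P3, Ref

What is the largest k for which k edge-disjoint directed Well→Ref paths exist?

2

Assign every edge capacity 1; by Menger, the answer equals the max flow.
Path Well→Ref (+1); total 1.
Path Well→P2→Ref (+1); total 2.
No residual Well→Ref path; max flow = 2.
Certifying cut of size 2: {Well→P2, Well→Ref}.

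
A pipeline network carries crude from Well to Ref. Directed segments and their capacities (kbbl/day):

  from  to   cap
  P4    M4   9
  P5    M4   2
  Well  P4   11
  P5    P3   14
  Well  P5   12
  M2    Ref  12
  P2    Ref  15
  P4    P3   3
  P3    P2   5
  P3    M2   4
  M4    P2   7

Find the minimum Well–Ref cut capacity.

Augment Well→P5→P3→P2→Ref: bottleneck 5, flow now 5.
Augment Well→P5→P3→M2→Ref: bottleneck 4, flow now 9.
Augment Well→P5→M4→P2→Ref: bottleneck 2, flow now 11.
Augment Well→P4→M4→P2→Ref: bottleneck 5, flow now 16.
No augmenting path remains; maximum flow = 16.
By max-flow min-cut, the minimum cut capacity equals the max flow.
In the residual graph, reachable from Well: {Well, P5, P4, P3, M4}.
Min-cut edges: P3→P2 (5), P3→M2 (4), M4→P2 (7); capacity 5 + 4 + 7 = 16.

16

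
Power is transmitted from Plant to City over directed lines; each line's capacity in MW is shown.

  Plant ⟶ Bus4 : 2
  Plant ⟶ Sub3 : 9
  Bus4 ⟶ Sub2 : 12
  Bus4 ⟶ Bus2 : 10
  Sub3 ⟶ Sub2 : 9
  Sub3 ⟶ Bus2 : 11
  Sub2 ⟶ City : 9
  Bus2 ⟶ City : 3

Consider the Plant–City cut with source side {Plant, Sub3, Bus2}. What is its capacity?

Edges leaving {Plant, Sub3, Bus2}: Plant→Bus4 (2), Sub3→Sub2 (9), Bus2→City (3).
Cut capacity = 2 + 9 + 3 = 14.

14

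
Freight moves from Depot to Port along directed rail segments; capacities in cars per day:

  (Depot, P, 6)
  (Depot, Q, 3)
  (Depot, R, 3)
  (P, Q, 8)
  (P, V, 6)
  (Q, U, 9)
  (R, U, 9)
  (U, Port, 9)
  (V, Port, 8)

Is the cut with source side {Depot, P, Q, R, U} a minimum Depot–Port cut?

No — its capacity is 15, but the minimum cut has capacity 12.

Given cut capacity: 6 + 9 = 15.
Augment Depot→P→V→Port: bottleneck 6, flow now 6.
Augment Depot→Q→U→Port: bottleneck 3, flow now 9.
Augment Depot→R→U→Port: bottleneck 3, flow now 12.
No augmenting path remains; maximum flow = 12.
In the residual graph, reachable from Depot: {Depot}.
Min-cut edges: Depot→P (6), Depot→Q (3), Depot→R (3); capacity 6 + 3 + 3 = 12.
Cut capacity 15 exceeds the max flow 12, so it is not minimum.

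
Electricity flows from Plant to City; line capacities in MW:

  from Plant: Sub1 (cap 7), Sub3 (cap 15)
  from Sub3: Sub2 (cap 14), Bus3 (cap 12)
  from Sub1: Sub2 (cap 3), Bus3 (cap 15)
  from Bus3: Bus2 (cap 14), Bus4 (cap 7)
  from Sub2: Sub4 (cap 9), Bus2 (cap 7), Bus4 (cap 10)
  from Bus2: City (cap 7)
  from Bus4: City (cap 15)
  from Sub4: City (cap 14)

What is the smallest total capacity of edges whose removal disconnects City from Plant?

Augment Plant→Sub3→Bus3→Bus2→City: bottleneck 7, flow now 7.
Augment Plant→Sub3→Bus3→Bus4→City: bottleneck 5, flow now 12.
Augment Plant→Sub3→Sub2→Bus4→City: bottleneck 3, flow now 15.
Augment Plant→Sub1→Bus3→Bus4→City: bottleneck 2, flow now 17.
Augment Plant→Sub1→Sub2→Bus4→City: bottleneck 3, flow now 20.
Augment Plant→Sub1→Bus3→Sub3→Sub2→Bus4→City: bottleneck 2, flow now 22. (uses reverse residual edge)
No augmenting path remains; maximum flow = 22.
By max-flow min-cut, the minimum cut capacity equals the max flow.
In the residual graph, reachable from Plant: {Plant}.
Min-cut edges: Plant→Sub3 (15), Plant→Sub1 (7); capacity 15 + 7 = 22.

22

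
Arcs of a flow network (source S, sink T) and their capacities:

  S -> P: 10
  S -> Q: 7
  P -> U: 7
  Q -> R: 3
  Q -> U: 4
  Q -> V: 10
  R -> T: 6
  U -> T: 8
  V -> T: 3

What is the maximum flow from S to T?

Augment S→P→U→T: bottleneck 7, flow now 7.
Augment S→Q→R→T: bottleneck 3, flow now 10.
Augment S→Q→U→T: bottleneck 1, flow now 11.
Augment S→Q→V→T: bottleneck 3, flow now 14.
No augmenting path remains; maximum flow = 14.
In the residual graph, reachable from S: {S, P}.
Min-cut edges: S→Q (7), P→U (7); capacity 7 + 7 = 14.
This cut is saturated, so no flow can exceed 14.

14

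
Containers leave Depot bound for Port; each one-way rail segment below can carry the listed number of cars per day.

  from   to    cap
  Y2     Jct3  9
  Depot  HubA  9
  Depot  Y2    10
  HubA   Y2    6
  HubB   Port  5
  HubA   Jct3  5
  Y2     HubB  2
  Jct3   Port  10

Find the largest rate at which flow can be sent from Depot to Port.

12

Augment Depot→HubA→Jct3→Port: bottleneck 5, flow now 5.
Augment Depot→Y2→Jct3→Port: bottleneck 5, flow now 10.
Augment Depot→Y2→HubB→Port: bottleneck 2, flow now 12.
No augmenting path remains; maximum flow = 12.
In the residual graph, reachable from Depot: {Depot, HubA, Y2, Jct3}.
Min-cut edges: Y2→HubB (2), Jct3→Port (10); capacity 2 + 10 = 12.
This cut is saturated, so no flow can exceed 12.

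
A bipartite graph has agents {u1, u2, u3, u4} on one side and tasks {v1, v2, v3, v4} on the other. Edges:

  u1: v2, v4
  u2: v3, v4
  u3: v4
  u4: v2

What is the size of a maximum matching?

3

Unit-capacity flow: source→left, listed edges, right→sink; max matching = max flow.
Augmenting path u1→v2 (+1); matched 1.
Augmenting path u2→v3 (+1); matched 2.
Augmenting path u3→v4 (+1); matched 3.
No augmenting path remains; maximum matching = 3.
König certificate: {u2, v2, v4} is a vertex cover of size 3 (every listed pair touches it), so no matching can be larger.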